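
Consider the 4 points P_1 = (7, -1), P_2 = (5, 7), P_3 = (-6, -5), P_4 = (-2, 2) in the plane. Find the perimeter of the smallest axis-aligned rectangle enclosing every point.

50

Width = max x − min x = 7 − (-6) = 13.
Height = max y − min y = 7 − (-5) = 12.
Perimeter = 2(13 + 12) = 50.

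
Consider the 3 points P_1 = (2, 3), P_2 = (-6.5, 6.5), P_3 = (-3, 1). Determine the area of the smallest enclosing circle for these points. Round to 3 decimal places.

Side lengths²: P_1P_2² = 84.5, P_1P_3² = 29, P_2P_3² = 42.5.
Since P_1P_2² = 84.5 ≥ 42.5 + 29 = 71.5, the angle opposite P_1P_2 is not acute, so the smallest enclosing circle has P_1P_2 as diameter.
Centre = midpoint of P_1P_2 = (-2.25, 4.75), r² = 84.5/4 = 21.125.
Area = π·r² = π·21.125 ≈ 66.366.

66.366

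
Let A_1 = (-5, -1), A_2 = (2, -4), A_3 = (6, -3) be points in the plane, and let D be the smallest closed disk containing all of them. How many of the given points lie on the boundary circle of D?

2

Side lengths²: A_1A_2² = 58, A_1A_3² = 125, A_2A_3² = 17.
Since A_1A_3² = 125 ≥ 58 + 17 = 75, the angle opposite A_1A_3 is not acute, so the smallest enclosing circle has A_1A_3 as diameter.
Centre = midpoint of A_1A_3 = (0.5, -2), r² = 125/4 = 31.25.
The points at distance exactly r from the centre are A_1, A_3 — 2 points.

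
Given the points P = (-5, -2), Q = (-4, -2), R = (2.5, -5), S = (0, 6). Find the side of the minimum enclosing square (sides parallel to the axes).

11

The bounding box has width 7.5 and height 11.
An axis-aligned square enclosing the set must have side ≥ max(width, height).
So the minimum side is max(7.5, 11) = 11.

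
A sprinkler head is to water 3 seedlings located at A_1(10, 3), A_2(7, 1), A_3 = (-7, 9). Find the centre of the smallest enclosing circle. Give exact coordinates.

(1.5, 6)

Side lengths²: A_1A_2² = 13, A_1A_3² = 325, A_2A_3² = 260.
Since A_1A_3² = 325 ≥ 260 + 13 = 273, the angle opposite A_1A_3 is not acute, so the smallest enclosing circle has A_1A_3 as diameter.
Centre = midpoint of A_1A_3 = (1.5, 6), r² = 325/4 = 81.25.
Centre = (1.5, 6).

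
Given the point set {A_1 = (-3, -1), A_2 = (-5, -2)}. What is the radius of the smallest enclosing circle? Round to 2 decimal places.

1.12

The smallest circle enclosing two points has them as diameter endpoints.
Centre = midpoint = (-4, -1.5); r² = |A_1A_2|²/4 = 5/4 = 1.25.
r = √(1.25) ≈ 1.12.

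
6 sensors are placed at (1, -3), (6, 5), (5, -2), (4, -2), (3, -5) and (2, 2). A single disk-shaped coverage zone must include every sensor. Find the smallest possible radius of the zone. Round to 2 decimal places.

A smallest enclosing disk is always determined by at most three of the input points on its boundary.
The farthest pair is (6, 5)–(3, -5) with squared distance 109. The circle on this segment as diameter has centre (4.5, 0) and r² = 109/4 = 27.25.
Check (1, -3): distance² to centre = 21.25 ≤ 27.25, so it lies inside.
All remaining points lie in this disk, and no smaller disk contains both endpoints, so this is the minimum enclosing circle.
r = √(27.25) ≈ 5.22.

5.22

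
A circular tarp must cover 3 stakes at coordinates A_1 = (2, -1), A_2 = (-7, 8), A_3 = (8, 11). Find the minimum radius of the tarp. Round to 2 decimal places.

Side lengths²: A_1A_2² = 162, A_1A_3² = 180, A_2A_3² = 234.
Since A_2A_3² = 234 < 180 + 162 = 342, the triangle is acute, so the smallest enclosing circle is the circumcircle.
Circumcentre = (1, 7), r² = 65.
r = √65 ≈ 8.06.

8.06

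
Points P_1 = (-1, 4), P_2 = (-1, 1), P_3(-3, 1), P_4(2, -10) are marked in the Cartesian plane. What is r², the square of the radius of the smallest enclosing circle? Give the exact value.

51.25

A smallest enclosing disk is always determined by at most three of the input points on its boundary.
The farthest pair is P_1–P_4 with squared distance 205. The circle on this segment as diameter has centre (0.5, -3) and r² = 205/4 = 51.25.
Check P_2: distance² to centre = 18.25 ≤ 51.25, so it lies inside.
All remaining points lie in this disk, and no smaller disk contains both endpoints, so this is the minimum enclosing circle.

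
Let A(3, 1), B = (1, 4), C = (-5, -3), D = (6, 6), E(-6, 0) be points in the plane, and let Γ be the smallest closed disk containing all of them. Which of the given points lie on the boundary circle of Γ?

C, D

By Welzl's lemma the MEC is supported by two points (diametrically opposite) or three points (on a circumcircle).
The farthest pair is C–D with squared distance 202. The circle on this segment as diameter has centre (0.5, 1.5) and r² = 202/4 = 50.5.
Check A: distance² to centre = 6.5 ≤ 50.5, so it lies inside.
All remaining points lie in this disk, and no smaller disk contains both endpoints, so this is the minimum enclosing circle.
The points at distance exactly r from the centre are C, D — 2 points.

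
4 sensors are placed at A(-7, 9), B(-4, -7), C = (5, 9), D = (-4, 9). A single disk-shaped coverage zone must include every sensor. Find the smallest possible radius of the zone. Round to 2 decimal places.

By Welzl's lemma the MEC is supported by two points (diametrically opposite) or three points (on a circumcircle).
The minimum enclosing circle is determined by three boundary points: A, B, C.
Their circumcentre is (-1, 1.84375) with r² = 87.2119140625.
The farthest remaining point D is at distance² 60.2119140625 ≤ 87.2119140625.
r = √(87.2119140625) ≈ 9.34.

9.34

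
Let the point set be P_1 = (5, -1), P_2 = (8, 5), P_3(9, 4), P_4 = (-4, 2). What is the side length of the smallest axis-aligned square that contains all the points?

13

The bounding box has width 13 and height 6.
An axis-aligned square enclosing the set must have side ≥ max(width, height).
So the minimum side is max(13, 6) = 13.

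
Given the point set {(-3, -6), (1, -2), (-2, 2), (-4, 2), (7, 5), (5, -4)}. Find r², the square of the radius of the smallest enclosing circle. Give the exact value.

55.25

A smallest enclosing disk is always determined by at most three of the input points on its boundary.
The farthest pair is (-3, -6)–(7, 5) with squared distance 221. The circle on this segment as diameter has centre (2, -0.5) and r² = 221/4 = 55.25.
Check (1, -2): distance² to centre = 3.25 ≤ 55.25, so it lies inside.
All remaining points lie in this disk, and no smaller disk contains both endpoints, so this is the minimum enclosing circle.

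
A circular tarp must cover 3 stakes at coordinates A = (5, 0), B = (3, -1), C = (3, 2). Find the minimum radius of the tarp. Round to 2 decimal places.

1.58

Side lengths²: AB² = 5, AC² = 8, BC² = 9.
Since BC² = 9 < 8 + 5 = 13, the triangle is acute, so the smallest enclosing circle is the circumcircle.
Circumcentre = (3.5, 0.5), r² = 2.5.
r = √(2.5) ≈ 1.58.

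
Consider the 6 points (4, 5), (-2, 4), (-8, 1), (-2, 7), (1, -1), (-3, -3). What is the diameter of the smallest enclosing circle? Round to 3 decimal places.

12.649

By Welzl's lemma the MEC is supported by two points (diametrically opposite) or three points (on a circumcircle).
The farthest pair is (4, 5)–(-8, 1) with squared distance 160. The circle on this segment as diameter has centre (-2, 3) and r² = 160/4 = 40.
Check (-2, 4): distance² to centre = 1 ≤ 40, so it lies inside.
All remaining points lie in this disk, and no smaller disk contains both endpoints, so this is the minimum enclosing circle.
Diameter = 2r = 2√40 ≈ 12.649.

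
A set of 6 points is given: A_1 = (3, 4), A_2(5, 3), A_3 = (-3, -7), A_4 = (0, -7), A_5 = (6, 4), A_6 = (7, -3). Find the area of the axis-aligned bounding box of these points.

x ranges over [-3, 7], width 10.
y ranges over [-7, 4], height 11.
Area = 10 × 11 = 110.

110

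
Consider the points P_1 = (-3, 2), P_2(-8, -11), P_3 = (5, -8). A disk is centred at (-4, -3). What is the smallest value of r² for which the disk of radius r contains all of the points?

The required radius is the distance from (-4, -3) to the farthest point.
Squared distances: 26, 80, 106.
Maximum is 106, attained at P_3.

106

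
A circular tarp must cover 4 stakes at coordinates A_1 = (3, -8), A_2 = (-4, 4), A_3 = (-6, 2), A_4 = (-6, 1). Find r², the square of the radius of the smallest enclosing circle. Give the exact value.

48.25

The farthest pair is A_1–A_2 with squared distance 193. The circle on this segment as diameter has centre (-0.5, -2) and r² = 193/4 = 48.25.
Check A_3: distance² to centre = 46.25 ≤ 48.25, so it lies inside.
All remaining points lie in this disk, and no smaller disk contains both endpoints, so this is the minimum enclosing circle.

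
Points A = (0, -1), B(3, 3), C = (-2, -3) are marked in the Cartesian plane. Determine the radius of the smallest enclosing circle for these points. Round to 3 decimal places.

Side lengths²: AB² = 25, AC² = 8, BC² = 61.
Since BC² = 61 ≥ 25 + 8 = 33, the angle opposite BC is not acute, so the smallest enclosing circle has BC as diameter.
Centre = midpoint of BC = (0.5, 0), r² = 61/4 = 15.25.
r = √(15.25) ≈ 3.905.

3.905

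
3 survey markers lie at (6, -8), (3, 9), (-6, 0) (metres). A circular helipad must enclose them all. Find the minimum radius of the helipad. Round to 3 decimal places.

8.802

Call the three points A, B, C in the order given.
Side lengths²: AB² = 298, AC² = 208, BC² = 162.
Since AB² = 298 < 208 + 162 = 370, the triangle is acute, so the smallest enclosing circle is the circumcircle.
Circumcentre = (2.8, 0.2), r² = 77.48.
r = √(77.48) ≈ 8.802.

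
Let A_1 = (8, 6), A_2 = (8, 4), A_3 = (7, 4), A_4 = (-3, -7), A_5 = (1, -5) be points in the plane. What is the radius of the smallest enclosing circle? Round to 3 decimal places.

8.515

By Welzl's lemma the MEC is supported by two points (diametrically opposite) or three points (on a circumcircle).
The farthest pair is A_1–A_4 with squared distance 290. The circle on this segment as diameter has centre (2.5, -0.5) and r² = 290/4 = 72.5.
Check A_2: distance² to centre = 50.5 ≤ 72.5, so it lies inside.
All remaining points lie in this disk, and no smaller disk contains both endpoints, so this is the minimum enclosing circle.
r = √(72.5) ≈ 8.515.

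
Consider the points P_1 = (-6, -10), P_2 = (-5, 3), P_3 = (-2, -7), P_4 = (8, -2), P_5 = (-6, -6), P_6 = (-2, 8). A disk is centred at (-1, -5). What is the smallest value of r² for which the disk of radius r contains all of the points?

The required radius is the distance from (-1, -5) to the farthest point.
Squared distances: 50, 80, 5, 90, 26, 170.
Maximum is 170, attained at P_6.

170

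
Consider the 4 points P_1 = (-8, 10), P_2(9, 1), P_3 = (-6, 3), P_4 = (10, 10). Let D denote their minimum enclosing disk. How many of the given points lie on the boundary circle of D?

3

The minimum enclosing circle of a finite set is fixed by two of the points (as a diameter) or three (as a circumcircle).
The minimum enclosing circle is determined by three boundary points: P_1, P_2, P_4.
Their circumcentre is (1, 58/9) with r² = 7585/81.
The farthest remaining point P_3 is at distance² 4930/81 ≤ 7585/81.
The points at distance exactly r from the centre are P_1, P_2, P_4 — 3 points.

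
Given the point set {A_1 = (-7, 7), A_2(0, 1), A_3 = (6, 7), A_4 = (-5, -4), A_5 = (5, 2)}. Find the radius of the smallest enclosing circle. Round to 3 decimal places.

By Welzl's lemma the MEC is supported by two points (diametrically opposite) or three points (on a circumcircle).
The minimum enclosing circle is determined by three boundary points: A_1, A_3, A_4.
Their circumcentre is (-0.5, 2.5) with r² = 62.5.
The farthest remaining point A_5 is at distance² 30.5 ≤ 62.5.
r = √(62.5) ≈ 7.906.

7.906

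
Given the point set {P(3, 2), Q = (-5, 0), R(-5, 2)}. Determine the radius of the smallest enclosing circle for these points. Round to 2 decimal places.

4.12

Side lengths²: PQ² = 68, PR² = 64, QR² = 4.
Since PQ² = 68 ≥ 64 + 4 = 68, the angle opposite PQ is not acute, so the smallest enclosing circle has PQ as diameter.
Centre = midpoint of PQ = (-1, 1), r² = 68/4 = 17.
r = √17 ≈ 4.12.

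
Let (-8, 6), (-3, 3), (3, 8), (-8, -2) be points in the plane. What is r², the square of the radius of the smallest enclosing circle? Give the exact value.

55.25

The farthest pair is (3, 8)–(-8, -2) with squared distance 221. The circle on this segment as diameter has centre (-2.5, 3) and r² = 221/4 = 55.25.
Check (-8, 6): distance² to centre = 39.25 ≤ 55.25, so it lies inside.
All remaining points lie in this disk, and no smaller disk contains both endpoints, so this is the minimum enclosing circle.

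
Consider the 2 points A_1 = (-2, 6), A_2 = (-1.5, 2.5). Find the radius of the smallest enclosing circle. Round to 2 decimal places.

1.77

The smallest circle enclosing two points has them as diameter endpoints.
Centre = midpoint = (-1.75, 4.25); r² = |A_1A_2|²/4 = 12.5/4 = 3.125.
r = √(3.125) ≈ 1.77.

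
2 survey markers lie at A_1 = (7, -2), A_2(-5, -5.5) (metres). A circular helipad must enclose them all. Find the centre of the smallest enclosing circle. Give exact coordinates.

The smallest circle enclosing two points has them as diameter endpoints.
Centre = midpoint = (1, -3.75); r² = |A_1A_2|²/4 = 156.25/4 = 39.0625.
Centre = (1, -3.75).

(1, -3.75)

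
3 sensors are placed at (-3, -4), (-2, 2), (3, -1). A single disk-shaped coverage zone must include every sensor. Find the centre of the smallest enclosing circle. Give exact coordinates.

(-13/22, -29/22)

Call the three points A, B, C in the order given.
Side lengths²: AB² = 37, AC² = 45, BC² = 34.
Since AC² = 45 < 37 + 34 = 71, the triangle is acute, so the smallest enclosing circle is the circumcircle.
Circumcentre = (-13/22, -29/22), r² = 3145/242.
Centre = (-13/22, -29/22).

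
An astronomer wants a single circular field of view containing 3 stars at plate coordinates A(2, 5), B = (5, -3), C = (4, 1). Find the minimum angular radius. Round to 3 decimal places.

Side lengths²: AB² = 73, AC² = 20, BC² = 17.
Since AB² = 73 ≥ 20 + 17 = 37, the angle opposite AB is not acute, so the smallest enclosing circle has AB as diameter.
Centre = midpoint of AB = (3.5, 1), r² = 73/4 = 18.25.
r = √(18.25) ≈ 4.272.

4.272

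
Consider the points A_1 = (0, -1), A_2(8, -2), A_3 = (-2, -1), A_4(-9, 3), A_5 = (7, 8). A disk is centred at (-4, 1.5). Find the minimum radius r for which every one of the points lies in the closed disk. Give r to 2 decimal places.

12.78

The required radius is the distance from (-4, 1.5) to the farthest point.
Squared distances: 22.25, 156.25, 10.25, 27.25, 163.25.
Maximum is 163.25, attained at A_5.
r = √(163.25) ≈ 12.78.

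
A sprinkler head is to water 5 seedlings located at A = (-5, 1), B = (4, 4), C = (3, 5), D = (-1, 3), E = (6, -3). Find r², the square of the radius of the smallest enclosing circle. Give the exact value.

50005/1444

A smallest enclosing disk is always determined by at most three of the input points on its boundary.
The minimum enclosing circle is determined by three boundary points: A, C, E.
Their circumcentre is (27/38, -8/19) with r² = 50005/1444.
The farthest remaining point B is at distance² 43849/1444 ≤ 50005/1444.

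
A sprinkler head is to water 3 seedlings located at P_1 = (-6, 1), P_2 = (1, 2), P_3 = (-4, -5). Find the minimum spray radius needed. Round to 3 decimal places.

4.372

Side lengths²: P_1P_2² = 50, P_1P_3² = 40, P_2P_3² = 74.
Since P_2P_3² = 74 < 50 + 40 = 90, the triangle is acute, so the smallest enclosing circle is the circumcircle.
Circumcentre = (-47/22, -23/22), r² = 4625/242.
r = √(4625/242) ≈ 4.372.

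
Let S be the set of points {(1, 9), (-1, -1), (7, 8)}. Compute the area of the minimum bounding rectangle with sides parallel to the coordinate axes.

x ranges over [-1, 7], width 8.
y ranges over [-1, 9], height 10.
Area = 8 × 10 = 80.

80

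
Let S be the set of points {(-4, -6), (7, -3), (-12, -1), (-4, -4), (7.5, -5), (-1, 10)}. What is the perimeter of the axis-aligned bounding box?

Width = max x − min x = 7.5 − (-12) = 19.5.
Height = max y − min y = 10 − (-6) = 16.
Perimeter = 2(19.5 + 16) = 71.

71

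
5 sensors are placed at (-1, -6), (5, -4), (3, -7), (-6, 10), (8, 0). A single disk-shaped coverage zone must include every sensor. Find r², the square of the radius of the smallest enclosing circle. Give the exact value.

A smallest enclosing disk is always determined by at most three of the input points on its boundary.
The farthest pair is (3, -7)–(-6, 10) with squared distance 370. The circle on this segment as diameter has centre (-1.5, 1.5) and r² = 370/4 = 92.5.
Check (-1, -6): distance² to centre = 56.5 ≤ 92.5, so it lies inside.
All remaining points lie in this disk, and no smaller disk contains both endpoints, so this is the minimum enclosing circle.

92.5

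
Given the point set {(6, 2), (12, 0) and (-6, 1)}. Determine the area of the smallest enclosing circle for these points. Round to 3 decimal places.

255.254

Call the three points A, B, C in the order given.
Side lengths²: AB² = 40, AC² = 145, BC² = 325.
Since BC² = 325 ≥ 145 + 40 = 185, the angle opposite BC is not acute, so the smallest enclosing circle has BC as diameter.
Centre = midpoint of BC = (3, 0.5), r² = 325/4 = 81.25.
Area = π·r² = π·81.25 ≈ 255.254.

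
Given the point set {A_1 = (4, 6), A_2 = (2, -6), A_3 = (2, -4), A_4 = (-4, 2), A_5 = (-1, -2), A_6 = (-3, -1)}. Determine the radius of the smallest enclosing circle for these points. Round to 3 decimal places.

A smallest enclosing disk is always determined by at most three of the input points on its boundary.
The minimum enclosing circle is determined by three boundary points: A_1, A_2, A_4.
Their circumcentre is (21/11, 2/11) with r² = 4625/121.
The farthest remaining point A_6 is at distance² 3085/121 ≤ 4625/121.
r = √(4625/121) ≈ 6.182.

6.182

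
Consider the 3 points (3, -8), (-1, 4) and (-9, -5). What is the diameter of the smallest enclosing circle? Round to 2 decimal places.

Call the three points A, B, C in the order given.
Side lengths²: AB² = 160, AC² = 153, BC² = 145.
Since AB² = 160 < 153 + 145 = 298, the triangle is acute, so the smallest enclosing circle is the circumcircle.
Circumcentre = (-47/22, -67/22), r² = 12325/242.
Diameter = 2r = 2√(12325/242) ≈ 14.27.

14.27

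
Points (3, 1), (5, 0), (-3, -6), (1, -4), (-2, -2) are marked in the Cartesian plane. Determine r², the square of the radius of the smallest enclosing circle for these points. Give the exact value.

25

The minimum enclosing circle of a finite set is fixed by two of the points (as a diameter) or three (as a circumcircle).
The farthest pair is (5, 0)–(-3, -6) with squared distance 100. The circle on this segment as diameter has centre (1, -3) and r² = 100/4 = 25.
Check (3, 1): distance² to centre = 20 ≤ 25, so it lies inside.
All remaining points lie in this disk, and no smaller disk contains both endpoints, so this is the minimum enclosing circle.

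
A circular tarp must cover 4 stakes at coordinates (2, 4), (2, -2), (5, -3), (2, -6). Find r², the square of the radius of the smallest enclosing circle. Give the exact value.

By Welzl's lemma the MEC is supported by two points (diametrically opposite) or three points (on a circumcircle).
The farthest pair is (2, 4)–(2, -6) with squared distance 100. The circle on this segment as diameter has centre (2, -1) and r² = 100/4 = 25.
Check (2, -2): distance² to centre = 1 ≤ 25, so it lies inside.
All remaining points lie in this disk, and no smaller disk contains both endpoints, so this is the minimum enclosing circle.

25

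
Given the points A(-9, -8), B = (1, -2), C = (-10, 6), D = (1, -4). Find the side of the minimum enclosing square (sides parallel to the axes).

14

The bounding box has width 11 and height 14.
An axis-aligned square enclosing the set must have side ≥ max(width, height).
So the minimum side is max(11, 14) = 14.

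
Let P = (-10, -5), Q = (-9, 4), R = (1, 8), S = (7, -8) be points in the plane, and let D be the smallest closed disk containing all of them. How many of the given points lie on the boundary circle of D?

3

A smallest enclosing disk is always determined by at most three of the input points on its boundary.
The minimum enclosing circle is determined by three boundary points: Q, R, S.
Their circumcentre is (-20/23, -42/23) with r² = 52925/529.
The farthest remaining point P is at distance² 49429/529 ≤ 52925/529.
The points at distance exactly r from the centre are Q, R, S — 3 points.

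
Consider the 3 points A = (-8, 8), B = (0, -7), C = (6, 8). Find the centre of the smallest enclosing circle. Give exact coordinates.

(-1, 2.1)

Side lengths²: AB² = 289, AC² = 196, BC² = 261.
Since AB² = 289 < 261 + 196 = 457, the triangle is acute, so the smallest enclosing circle is the circumcircle.
Circumcentre = (-1, 2.1), r² = 83.81.
Centre = (-1, 2.1).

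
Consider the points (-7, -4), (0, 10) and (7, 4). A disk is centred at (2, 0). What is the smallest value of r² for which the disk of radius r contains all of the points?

The required radius is the distance from (2, 0) to the farthest point.
Squared distances: 97, 104, 41.
Maximum is 104, attained at (0, 10).

104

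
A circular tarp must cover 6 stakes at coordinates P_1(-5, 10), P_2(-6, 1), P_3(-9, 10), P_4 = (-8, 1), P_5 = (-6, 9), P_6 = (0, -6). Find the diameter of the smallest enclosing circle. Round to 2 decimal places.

A smallest enclosing disk is always determined by at most three of the input points on its boundary.
The farthest pair is P_3–P_6 with squared distance 337. The circle on this segment as diameter has centre (-4.5, 2) and r² = 337/4 = 84.25.
Check P_1: distance² to centre = 64.25 ≤ 84.25, so it lies inside.
All remaining points lie in this disk, and no smaller disk contains both endpoints, so this is the minimum enclosing circle.
Diameter = 2r = 2√(84.25) ≈ 18.36.

18.36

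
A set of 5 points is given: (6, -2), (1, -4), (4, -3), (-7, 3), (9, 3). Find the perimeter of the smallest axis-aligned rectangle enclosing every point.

46

Width = max x − min x = 9 − (-7) = 16.
Height = max y − min y = 3 − (-4) = 7.
Perimeter = 2(16 + 7) = 46.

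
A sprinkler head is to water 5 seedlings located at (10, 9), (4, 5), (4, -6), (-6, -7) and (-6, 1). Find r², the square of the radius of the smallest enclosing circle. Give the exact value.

128

The minimum enclosing circle of a finite set is fixed by two of the points (as a diameter) or three (as a circumcircle).
The farthest pair is (10, 9)–(-6, -7) with squared distance 512. The circle on this segment as diameter has centre (2, 1) and r² = 512/4 = 128.
Check (4, 5): distance² to centre = 20 ≤ 128, so it lies inside.
All remaining points lie in this disk, and no smaller disk contains both endpoints, so this is the minimum enclosing circle.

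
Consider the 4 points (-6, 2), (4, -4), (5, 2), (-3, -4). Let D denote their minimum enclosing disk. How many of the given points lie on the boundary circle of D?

The minimum enclosing circle is determined by three boundary points: (-6, 2), (4, -4), (5, 2).
Their circumcentre is (-0.5, -1/6) with r² = 629/18.
The farthest remaining point (-3, -4) is at distance² 377/18 ≤ 629/18.
The points at distance exactly r from the centre are (-6, 2), (4, -4), (5, 2) — 3 points.

3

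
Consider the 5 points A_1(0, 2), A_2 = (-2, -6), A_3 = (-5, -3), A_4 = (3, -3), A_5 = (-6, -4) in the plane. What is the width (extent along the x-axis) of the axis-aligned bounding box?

max x = 3, min x = -6, so width = 9.

9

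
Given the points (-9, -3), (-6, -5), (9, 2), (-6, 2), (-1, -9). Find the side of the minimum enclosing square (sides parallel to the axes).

18

The bounding box has width 18 and height 11.
An axis-aligned square enclosing the set must have side ≥ max(width, height).
So the minimum side is max(18, 11) = 18.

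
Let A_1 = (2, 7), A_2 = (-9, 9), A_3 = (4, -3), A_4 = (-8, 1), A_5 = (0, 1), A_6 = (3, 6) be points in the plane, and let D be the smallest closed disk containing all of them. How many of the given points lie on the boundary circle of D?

The farthest pair is A_2–A_3 with squared distance 313. The circle on this segment as diameter has centre (-2.5, 3) and r² = 313/4 = 78.25.
Check A_1: distance² to centre = 36.25 ≤ 78.25, so it lies inside.
All remaining points lie in this disk, and no smaller disk contains both endpoints, so this is the minimum enclosing circle.
The points at distance exactly r from the centre are A_2, A_3 — 2 points.

2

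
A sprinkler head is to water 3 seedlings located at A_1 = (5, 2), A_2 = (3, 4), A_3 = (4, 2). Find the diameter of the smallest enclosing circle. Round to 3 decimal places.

Side lengths²: A_1A_2² = 8, A_1A_3² = 1, A_2A_3² = 5.
Since A_1A_2² = 8 ≥ 5 + 1 = 6, the angle opposite A_1A_2 is not acute, so the smallest enclosing circle has A_1A_2 as diameter.
Centre = midpoint of A_1A_2 = (4, 3), r² = 8/4 = 2.
Diameter = 2r = 2√2 ≈ 2.828.

2.828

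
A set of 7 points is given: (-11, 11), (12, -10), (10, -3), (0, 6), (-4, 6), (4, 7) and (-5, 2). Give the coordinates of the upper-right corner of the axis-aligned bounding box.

(12, 11)

x-range [-11, 12], y-range [-10, 11].
The upper-right corner is (12, 11).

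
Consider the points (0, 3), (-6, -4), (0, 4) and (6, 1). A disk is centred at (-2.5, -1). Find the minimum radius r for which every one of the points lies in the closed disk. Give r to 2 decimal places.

The required radius is the distance from (-2.5, -1) to the farthest point.
Squared distances: 22.25, 21.25, 31.25, 76.25.
Maximum is 76.25, attained at (6, 1).
r = √(76.25) ≈ 8.73.

8.73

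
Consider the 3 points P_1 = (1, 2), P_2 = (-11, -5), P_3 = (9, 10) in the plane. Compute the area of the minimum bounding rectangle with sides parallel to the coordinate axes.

300

x ranges over [-11, 9], width 20.
y ranges over [-5, 10], height 15.
Area = 20 × 15 = 300.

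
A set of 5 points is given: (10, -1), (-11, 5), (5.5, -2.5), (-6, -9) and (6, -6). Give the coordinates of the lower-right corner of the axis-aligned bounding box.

(10, -9)

x-range [-11, 10], y-range [-9, 5].
The lower-right corner is (10, -9).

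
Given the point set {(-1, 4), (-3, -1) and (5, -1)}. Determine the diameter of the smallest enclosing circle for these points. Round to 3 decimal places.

8.412

Call the three points A, B, C in the order given.
Side lengths²: AB² = 29, AC² = 61, BC² = 64.
Since BC² = 64 < 61 + 29 = 90, the triangle is acute, so the smallest enclosing circle is the circumcircle.
Circumcentre = (1, 0.3), r² = 17.69.
Diameter = 2r = 2√(17.69) ≈ 8.412.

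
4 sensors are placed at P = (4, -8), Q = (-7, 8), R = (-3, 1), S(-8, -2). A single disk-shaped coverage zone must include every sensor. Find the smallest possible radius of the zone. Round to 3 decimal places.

9.708

The farthest pair is P–Q with squared distance 377. The circle on this segment as diameter has centre (-1.5, 0) and r² = 377/4 = 94.25.
Check R: distance² to centre = 3.25 ≤ 94.25, so it lies inside.
All remaining points lie in this disk, and no smaller disk contains both endpoints, so this is the minimum enclosing circle.
r = √(94.25) ≈ 9.708.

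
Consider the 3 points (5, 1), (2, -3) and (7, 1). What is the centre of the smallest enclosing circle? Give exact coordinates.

(4.5, -1)

Call the three points A, B, C in the order given.
Side lengths²: AB² = 25, AC² = 4, BC² = 41.
Since BC² = 41 ≥ 25 + 4 = 29, the angle opposite BC is not acute, so the smallest enclosing circle has BC as diameter.
Centre = midpoint of BC = (4.5, -1), r² = 41/4 = 10.25.
Centre = (4.5, -1).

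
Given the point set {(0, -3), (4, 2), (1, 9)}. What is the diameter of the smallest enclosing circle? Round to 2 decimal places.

12.04

Call the three points A, B, C in the order given.
Side lengths²: AB² = 41, AC² = 145, BC² = 58.
Since AC² = 145 ≥ 58 + 41 = 99, the angle opposite AC is not acute, so the smallest enclosing circle has AC as diameter.
Centre = midpoint of AC = (0.5, 3), r² = 145/4 = 36.25.
Diameter = 2r = 2√(36.25) ≈ 12.04.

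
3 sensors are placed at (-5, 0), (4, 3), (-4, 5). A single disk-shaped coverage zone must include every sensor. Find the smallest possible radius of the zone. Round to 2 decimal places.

Call the three points A, B, C in the order given.
Side lengths²: AB² = 90, AC² = 26, BC² = 68.
Since AB² = 90 < 68 + 26 = 94, the triangle is acute, so the smallest enclosing circle is the circumcircle.
Circumcentre = (-4/7, 12/7), r² = 1105/49.
r = √(1105/49) ≈ 4.75.

4.75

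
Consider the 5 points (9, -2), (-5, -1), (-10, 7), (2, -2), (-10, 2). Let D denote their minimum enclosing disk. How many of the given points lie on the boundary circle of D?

2

By Welzl's lemma the MEC is supported by two points (diametrically opposite) or three points (on a circumcircle).
The farthest pair is (9, -2)–(-10, 7) with squared distance 442. The circle on this segment as diameter has centre (-0.5, 2.5) and r² = 442/4 = 110.5.
Check (-5, -1): distance² to centre = 32.5 ≤ 110.5, so it lies inside.
All remaining points lie in this disk, and no smaller disk contains both endpoints, so this is the minimum enclosing circle.
The points at distance exactly r from the centre are (9, -2), (-10, 7) — 2 points.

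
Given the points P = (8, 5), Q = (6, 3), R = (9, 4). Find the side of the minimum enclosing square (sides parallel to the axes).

The bounding box has width 3 and height 2.
An axis-aligned square enclosing the set must have side ≥ max(width, height).
So the minimum side is max(3, 2) = 3.

3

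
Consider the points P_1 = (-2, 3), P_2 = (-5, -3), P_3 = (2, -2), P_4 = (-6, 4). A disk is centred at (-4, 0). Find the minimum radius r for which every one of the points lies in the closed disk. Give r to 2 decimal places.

The required radius is the distance from (-4, 0) to the farthest point.
Squared distances: 13, 10, 40, 20.
Maximum is 40, attained at P_3.
r = √40 ≈ 6.32.

6.32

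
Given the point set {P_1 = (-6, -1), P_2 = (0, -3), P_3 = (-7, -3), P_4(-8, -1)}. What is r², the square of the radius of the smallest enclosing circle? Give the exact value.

17

The minimum enclosing circle of a finite set is fixed by two of the points (as a diameter) or three (as a circumcircle).
The farthest pair is P_2–P_4 with squared distance 68. The circle on this segment as diameter has centre (-4, -2) and r² = 68/4 = 17.
Check P_1: distance² to centre = 5 ≤ 17, so it lies inside.
All remaining points lie in this disk, and no smaller disk contains both endpoints, so this is the minimum enclosing circle.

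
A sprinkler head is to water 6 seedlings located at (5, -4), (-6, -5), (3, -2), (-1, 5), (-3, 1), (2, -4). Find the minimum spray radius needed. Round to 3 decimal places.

6.361

The minimum enclosing circle of a finite set is fixed by two of the points (as a diameter) or three (as a circumcircle).
The minimum enclosing circle is determined by three boundary points: (5, -4), (-6, -5), (-1, 5).
Their circumcentre is (-11/14, -19/14) with r² = 3965/98.
The farthest remaining point (3, -2) is at distance² 1445/98 ≤ 3965/98.
r = √(3965/98) ≈ 6.361.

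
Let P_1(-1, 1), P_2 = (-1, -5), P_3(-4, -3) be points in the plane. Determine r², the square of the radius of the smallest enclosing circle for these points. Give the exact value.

Side lengths²: P_1P_2² = 36, P_1P_3² = 25, P_2P_3² = 13.
Since P_1P_2² = 36 < 25 + 13 = 38, the triangle is acute, so the smallest enclosing circle is the circumcircle.
Circumcentre = (-7/6, -2), r² = 325/36.

325/36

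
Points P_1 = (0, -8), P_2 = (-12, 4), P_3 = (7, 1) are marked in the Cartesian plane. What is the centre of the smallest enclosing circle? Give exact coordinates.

Side lengths²: P_1P_2² = 288, P_1P_3² = 130, P_2P_3² = 370.
Since P_2P_3² = 370 < 288 + 130 = 418, the triangle is acute, so the smallest enclosing circle is the circumcircle.
Circumcentre = (-2.6875, 1.3125), r² = 93.9453125.
Centre = (-2.6875, 1.3125).

(-2.6875, 1.3125)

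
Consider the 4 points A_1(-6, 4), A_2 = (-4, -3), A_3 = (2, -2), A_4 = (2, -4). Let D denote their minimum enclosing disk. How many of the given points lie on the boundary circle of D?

The minimum enclosing circle of a finite set is fixed by two of the points (as a diameter) or three (as a circumcircle).
The farthest pair is A_1–A_4 with squared distance 128. The circle on this segment as diameter has centre (-2, 0) and r² = 128/4 = 32.
Check A_2: distance² to centre = 13 ≤ 32, so it lies inside.
All remaining points lie in this disk, and no smaller disk contains both endpoints, so this is the minimum enclosing circle.
The points at distance exactly r from the centre are A_1, A_4 — 2 points.

2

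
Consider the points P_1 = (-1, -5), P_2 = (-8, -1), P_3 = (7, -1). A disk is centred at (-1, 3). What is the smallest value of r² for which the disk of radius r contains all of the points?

80

The required radius is the distance from (-1, 3) to the farthest point.
Squared distances: 64, 65, 80.
Maximum is 80, attained at P_3.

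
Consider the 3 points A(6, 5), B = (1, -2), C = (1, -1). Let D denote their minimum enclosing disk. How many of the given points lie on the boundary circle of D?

Side lengths²: AB² = 74, AC² = 61, BC² = 1.
Since AB² = 74 ≥ 61 + 1 = 62, the angle opposite AB is not acute, so the smallest enclosing circle has AB as diameter.
Centre = midpoint of AB = (3.5, 1.5), r² = 74/4 = 18.5.
The points at distance exactly r from the centre are A, B — 2 points.

2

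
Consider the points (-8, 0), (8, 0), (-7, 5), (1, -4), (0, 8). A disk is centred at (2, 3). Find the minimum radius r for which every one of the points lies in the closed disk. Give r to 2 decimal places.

The required radius is the distance from (2, 3) to the farthest point.
Squared distances: 109, 45, 85, 50, 29.
Maximum is 109, attained at (-8, 0).
r = √109 ≈ 10.44.

10.44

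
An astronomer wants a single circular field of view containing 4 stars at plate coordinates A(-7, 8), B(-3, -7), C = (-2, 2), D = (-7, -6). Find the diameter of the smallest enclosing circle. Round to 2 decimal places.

15.52

By Welzl's lemma the MEC is supported by two points (diametrically opposite) or three points (on a circumcircle).
The farthest pair is A–B with squared distance 241. The circle on this segment as diameter has centre (-5, 0.5) and r² = 241/4 = 60.25.
Check C: distance² to centre = 11.25 ≤ 60.25, so it lies inside.
All remaining points lie in this disk, and no smaller disk contains both endpoints, so this is the minimum enclosing circle.
Diameter = 2r = 2√(60.25) ≈ 15.52.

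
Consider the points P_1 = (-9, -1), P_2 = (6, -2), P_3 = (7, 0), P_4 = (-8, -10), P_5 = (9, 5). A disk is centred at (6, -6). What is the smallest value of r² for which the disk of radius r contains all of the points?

250

The required radius is the distance from (6, -6) to the farthest point.
Squared distances: 250, 16, 37, 212, 130.
Maximum is 250, attained at P_1.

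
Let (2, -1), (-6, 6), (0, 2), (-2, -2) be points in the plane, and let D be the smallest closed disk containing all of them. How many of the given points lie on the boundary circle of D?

By Welzl's lemma the MEC is supported by two points (diametrically opposite) or three points (on a circumcircle).
The farthest pair is (2, -1)–(-6, 6) with squared distance 113. The circle on this segment as diameter has centre (-2, 2.5) and r² = 113/4 = 28.25.
Check (0, 2): distance² to centre = 4.25 ≤ 28.25, so it lies inside.
All remaining points lie in this disk, and no smaller disk contains both endpoints, so this is the minimum enclosing circle.
The points at distance exactly r from the centre are (2, -1), (-6, 6) — 2 points.

2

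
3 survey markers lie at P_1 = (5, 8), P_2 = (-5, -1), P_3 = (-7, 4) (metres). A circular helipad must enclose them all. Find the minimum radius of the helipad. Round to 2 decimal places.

6.74

Side lengths²: P_1P_2² = 181, P_1P_3² = 160, P_2P_3² = 29.
Since P_1P_2² = 181 < 160 + 29 = 189, the triangle is acute, so the smallest enclosing circle is the circumcircle.
Circumcentre = (-9/34, 129/34), r² = 26245/578.
r = √(26245/578) ≈ 6.74.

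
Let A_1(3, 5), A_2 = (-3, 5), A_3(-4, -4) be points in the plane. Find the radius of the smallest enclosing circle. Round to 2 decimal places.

5.70

Side lengths²: A_1A_2² = 36, A_1A_3² = 130, A_2A_3² = 82.
Since A_1A_3² = 130 ≥ 82 + 36 = 118, the angle opposite A_1A_3 is not acute, so the smallest enclosing circle has A_1A_3 as diameter.
Centre = midpoint of A_1A_3 = (-0.5, 0.5), r² = 130/4 = 32.5.
r = √(32.5) ≈ 5.70.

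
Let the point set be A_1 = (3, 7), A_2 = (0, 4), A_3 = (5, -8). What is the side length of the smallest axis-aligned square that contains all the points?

The bounding box has width 5 and height 15.
An axis-aligned square enclosing the set must have side ≥ max(width, height).
So the minimum side is max(5, 15) = 15.

15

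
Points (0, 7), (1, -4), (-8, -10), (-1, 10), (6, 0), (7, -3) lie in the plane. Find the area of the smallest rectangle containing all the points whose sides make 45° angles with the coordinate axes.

In coordinates u = x + y, v = x − y the rectangle is axis-aligned; the map (x,y)→(u,v) scales areas by 2.
u-values: 7, -3, -18, 9, 6, 4; range = 9 − (-18) = 27.
v-values: -7, 5, 2, -11, 6, 10; range = 10 − (-11) = 21.
Area = (27 × 21) / 2 = 283.5.

283.5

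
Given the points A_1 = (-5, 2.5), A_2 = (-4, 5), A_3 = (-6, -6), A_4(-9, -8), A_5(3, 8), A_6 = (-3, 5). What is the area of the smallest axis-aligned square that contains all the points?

256

The bounding box has width 12 and height 16.
An axis-aligned square enclosing the set must have side ≥ max(width, height).
So the minimum side is max(12, 16) = 16.
Area = 16² = 256.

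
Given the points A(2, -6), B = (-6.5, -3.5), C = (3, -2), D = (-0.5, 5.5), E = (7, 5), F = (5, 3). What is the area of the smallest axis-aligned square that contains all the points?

The bounding box has width 13.5 and height 11.5.
An axis-aligned square enclosing the set must have side ≥ max(width, height).
So the minimum side is max(13.5, 11.5) = 13.5.
Area = 13.5² = 182.25.

182.25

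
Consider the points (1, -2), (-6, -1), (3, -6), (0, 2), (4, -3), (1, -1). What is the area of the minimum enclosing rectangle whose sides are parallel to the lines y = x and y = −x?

63

In coordinates u = x + y, v = x − y the rectangle is axis-aligned; the map (x,y)→(u,v) scales areas by 2.
u-values: -1, -7, -3, 2, 1, 0; range = 2 − (-7) = 9.
v-values: 3, -5, 9, -2, 7, 2; range = 9 − (-5) = 14.
Area = (9 × 14) / 2 = 63.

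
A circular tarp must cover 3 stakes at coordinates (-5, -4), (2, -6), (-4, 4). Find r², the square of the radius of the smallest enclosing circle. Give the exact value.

Call the three points A, B, C in the order given.
Side lengths²: AB² = 53, AC² = 65, BC² = 136.
Since BC² = 136 ≥ 65 + 53 = 118, the angle opposite BC is not acute, so the smallest enclosing circle has BC as diameter.
Centre = midpoint of BC = (-1, -1), r² = 136/4 = 34.

34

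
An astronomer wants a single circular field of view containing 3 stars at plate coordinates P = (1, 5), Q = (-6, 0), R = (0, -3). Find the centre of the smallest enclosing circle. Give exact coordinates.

(-55/34, 43/34)

Side lengths²: PQ² = 74, PR² = 65, QR² = 45.
Since PQ² = 74 < 65 + 45 = 110, the triangle is acute, so the smallest enclosing circle is the circumcircle.
Circumcentre = (-55/34, 43/34), r² = 12025/578.
Centre = (-55/34, 43/34).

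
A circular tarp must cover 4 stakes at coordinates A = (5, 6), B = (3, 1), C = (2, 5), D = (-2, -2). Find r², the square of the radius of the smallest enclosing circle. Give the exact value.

28.25

By Welzl's lemma the MEC is supported by two points (diametrically opposite) or three points (on a circumcircle).
The farthest pair is A–D with squared distance 113. The circle on this segment as diameter has centre (1.5, 2) and r² = 113/4 = 28.25.
Check B: distance² to centre = 3.25 ≤ 28.25, so it lies inside.
All remaining points lie in this disk, and no smaller disk contains both endpoints, so this is the minimum enclosing circle.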